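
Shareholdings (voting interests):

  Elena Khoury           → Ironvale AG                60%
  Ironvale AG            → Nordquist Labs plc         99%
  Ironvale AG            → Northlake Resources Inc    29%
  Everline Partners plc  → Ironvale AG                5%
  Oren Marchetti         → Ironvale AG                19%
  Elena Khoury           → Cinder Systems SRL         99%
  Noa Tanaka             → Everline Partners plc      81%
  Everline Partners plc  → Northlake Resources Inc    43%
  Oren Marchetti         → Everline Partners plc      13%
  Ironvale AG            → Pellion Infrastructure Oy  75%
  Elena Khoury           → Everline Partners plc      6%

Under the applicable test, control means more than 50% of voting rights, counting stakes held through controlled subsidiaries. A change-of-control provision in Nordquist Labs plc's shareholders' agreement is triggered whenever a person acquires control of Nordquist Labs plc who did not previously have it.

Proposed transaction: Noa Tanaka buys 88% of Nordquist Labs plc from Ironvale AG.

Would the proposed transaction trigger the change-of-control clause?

The purchase adds only to Noa's holdings (Ironvale's stake shrinks), so Noa is the only person who could newly come to control Nordquist.
Noa holds 81% of Everline, so Noa controls Everline.
Neither Noa nor any entity Noa controls holds any voting interest in Nordquist.
So before the transaction, Noa does not control Nordquist.
After the purchase, Noa holds 88% of Nordquist directly, and Ironvale's stake falls to 11%.
Noa holds 88% of Nordquist, so Noa controls Nordquist.
Noa did not control Nordquist before and does after, so the clause is triggered.

Yes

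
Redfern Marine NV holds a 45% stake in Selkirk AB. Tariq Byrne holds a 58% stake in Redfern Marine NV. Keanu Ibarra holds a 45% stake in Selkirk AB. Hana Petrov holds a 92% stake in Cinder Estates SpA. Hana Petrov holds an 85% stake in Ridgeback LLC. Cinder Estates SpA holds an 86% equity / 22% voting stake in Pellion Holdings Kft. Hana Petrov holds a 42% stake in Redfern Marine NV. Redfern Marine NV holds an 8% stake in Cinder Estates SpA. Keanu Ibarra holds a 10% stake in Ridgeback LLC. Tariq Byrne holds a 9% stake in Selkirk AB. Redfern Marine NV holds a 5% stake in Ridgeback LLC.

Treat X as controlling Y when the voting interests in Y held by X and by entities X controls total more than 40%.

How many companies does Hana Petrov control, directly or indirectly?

4

Hana holds 42% of Redfern, so Hana controls Redfern.
Redfern and Hana together hold 8% + 92% = 100% of Cinder, so Hana controls Cinder.
Redfern and Hana together hold 5% + 85% = 90% of Ridgeback, so Hana controls Ridgeback.
Redfern holds 45% of Selkirk, so Hana controls Selkirk.
No other company's threshold is met.
Hana controls 4 companies.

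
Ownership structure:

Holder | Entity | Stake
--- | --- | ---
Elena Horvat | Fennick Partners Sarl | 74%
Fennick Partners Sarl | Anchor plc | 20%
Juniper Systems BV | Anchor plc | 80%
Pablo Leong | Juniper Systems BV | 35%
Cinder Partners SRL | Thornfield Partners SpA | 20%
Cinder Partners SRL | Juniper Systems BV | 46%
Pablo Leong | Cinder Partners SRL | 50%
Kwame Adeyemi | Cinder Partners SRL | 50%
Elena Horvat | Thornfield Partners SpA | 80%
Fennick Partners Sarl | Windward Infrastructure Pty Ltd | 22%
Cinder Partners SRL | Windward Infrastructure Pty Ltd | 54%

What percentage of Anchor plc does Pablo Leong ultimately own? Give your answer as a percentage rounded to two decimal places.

46.40%

Pablo reaches Anchor along 2 paths.
Via Cinder → Juniper: 50% × 46% × 80% = 18.4%.
Via Juniper: 35% × 80% = 28%.
Total: 18.4% + 28% = 46.4%.
Rounded: 46.40%.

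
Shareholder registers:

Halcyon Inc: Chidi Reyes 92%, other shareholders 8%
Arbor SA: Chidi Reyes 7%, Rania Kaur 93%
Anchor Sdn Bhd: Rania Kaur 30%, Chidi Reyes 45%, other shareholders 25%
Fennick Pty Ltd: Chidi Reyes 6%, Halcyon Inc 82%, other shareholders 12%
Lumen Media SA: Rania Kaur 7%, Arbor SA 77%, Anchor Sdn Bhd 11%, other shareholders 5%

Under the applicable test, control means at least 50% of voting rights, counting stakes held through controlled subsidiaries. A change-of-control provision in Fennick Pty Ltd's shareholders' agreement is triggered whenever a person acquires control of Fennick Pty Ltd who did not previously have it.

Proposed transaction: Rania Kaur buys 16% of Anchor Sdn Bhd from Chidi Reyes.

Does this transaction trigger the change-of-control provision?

The purchase adds only to Rania's holdings (Chidi's stake shrinks), so Rania is the only person who could newly come to control Fennick.
Rania holds 93% of Arbor, so Rania controls Arbor.
Rania and Arbor together hold 7% + 77% = 84% of Lumen, so Rania controls Lumen.
Neither Rania nor any entity Rania controls holds any voting interest in Fennick.
So before the transaction, Rania does not control Fennick.
After the purchase, Rania's direct stake in Anchor rises to 30% + 16% = 46%, and Chidi's stake falls to 29%.
Rania's side now holds 46% of Anchor, not ≥ 50%, so Rania still does not control Anchor.
After the transaction, neither Rania nor any entity Rania controls holds a voting interest in Fennick, so Rania still does not control it.
No new person acquires control, so the clause is not triggered.

No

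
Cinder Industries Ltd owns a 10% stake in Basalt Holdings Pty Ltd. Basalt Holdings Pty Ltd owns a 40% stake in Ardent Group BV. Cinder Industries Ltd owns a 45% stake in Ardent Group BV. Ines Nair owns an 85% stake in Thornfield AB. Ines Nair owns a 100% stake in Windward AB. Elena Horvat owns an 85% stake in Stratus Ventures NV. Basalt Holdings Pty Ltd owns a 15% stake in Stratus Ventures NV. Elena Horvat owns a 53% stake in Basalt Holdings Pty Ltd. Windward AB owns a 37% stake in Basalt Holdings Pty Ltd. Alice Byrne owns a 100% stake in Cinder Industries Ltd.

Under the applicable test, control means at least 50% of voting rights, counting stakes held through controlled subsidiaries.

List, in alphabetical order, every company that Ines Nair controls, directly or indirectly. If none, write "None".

Thornfield AB, Windward AB

Ines holds 100% of Windward, so Ines controls Windward.
Ines holds 85% of Thornfield, so Ines controls Thornfield.
No other company's threshold is met.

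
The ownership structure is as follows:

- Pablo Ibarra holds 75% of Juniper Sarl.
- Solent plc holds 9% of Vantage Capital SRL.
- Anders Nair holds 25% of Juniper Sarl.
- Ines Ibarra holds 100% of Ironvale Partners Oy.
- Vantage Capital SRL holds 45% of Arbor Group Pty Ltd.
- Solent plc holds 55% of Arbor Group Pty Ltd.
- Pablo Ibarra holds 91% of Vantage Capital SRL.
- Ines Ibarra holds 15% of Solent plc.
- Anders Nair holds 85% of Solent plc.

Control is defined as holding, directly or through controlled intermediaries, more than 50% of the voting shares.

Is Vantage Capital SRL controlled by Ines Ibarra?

Ines holds 100% of Ironvale, so Ines controls Ironvale.
Neither Ines nor any entity Ines controls holds any voting interest in Vantage.
So Ines does not control Vantage.

No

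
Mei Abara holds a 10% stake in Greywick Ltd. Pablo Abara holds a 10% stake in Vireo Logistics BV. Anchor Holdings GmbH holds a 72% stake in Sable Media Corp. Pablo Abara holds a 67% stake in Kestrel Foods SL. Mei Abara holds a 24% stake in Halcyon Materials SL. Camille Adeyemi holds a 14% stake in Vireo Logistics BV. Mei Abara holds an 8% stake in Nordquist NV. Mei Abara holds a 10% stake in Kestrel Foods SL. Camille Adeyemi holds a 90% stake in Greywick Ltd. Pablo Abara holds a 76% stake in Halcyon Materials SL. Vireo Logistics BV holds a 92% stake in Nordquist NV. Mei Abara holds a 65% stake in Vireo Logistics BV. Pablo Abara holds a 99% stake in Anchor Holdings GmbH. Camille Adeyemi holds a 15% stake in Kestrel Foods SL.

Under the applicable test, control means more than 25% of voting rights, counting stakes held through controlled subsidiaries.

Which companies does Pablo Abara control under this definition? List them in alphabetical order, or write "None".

Pablo holds 67% of Kestrel, so Pablo controls Kestrel.
Pablo holds 76% of Halcyon, so Pablo controls Halcyon.
Pablo holds 99% of Anchor, so Pablo controls Anchor.
Anchor holds 72% of Sable, so Pablo controls Sable.
No other company's threshold is met.

Anchor Holdings GmbH, Halcyon Materials SL, Kestrel Foods SL, Sable Media Corp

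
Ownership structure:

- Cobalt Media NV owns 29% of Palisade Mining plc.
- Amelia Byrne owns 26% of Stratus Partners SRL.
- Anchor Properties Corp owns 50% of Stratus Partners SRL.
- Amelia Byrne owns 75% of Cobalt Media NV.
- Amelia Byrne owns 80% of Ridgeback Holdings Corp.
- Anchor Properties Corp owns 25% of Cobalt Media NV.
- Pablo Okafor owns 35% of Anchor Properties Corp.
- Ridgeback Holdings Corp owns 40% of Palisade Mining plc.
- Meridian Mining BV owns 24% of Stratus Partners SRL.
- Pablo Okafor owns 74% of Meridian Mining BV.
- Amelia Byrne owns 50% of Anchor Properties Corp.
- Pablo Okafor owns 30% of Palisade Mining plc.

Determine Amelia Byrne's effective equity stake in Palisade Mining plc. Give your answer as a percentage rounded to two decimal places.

Amelia reaches Palisade along 3 paths.
Via Anchor → Cobalt: 50% × 25% × 29% = 3.625%.
Via Cobalt: 75% × 29% = 21.75%.
Via Ridgeback: 80% × 40% = 32%.
Total: 3.625% + 21.75% + 32% = 57.375%.
Rounded: 57.38%.

57.38%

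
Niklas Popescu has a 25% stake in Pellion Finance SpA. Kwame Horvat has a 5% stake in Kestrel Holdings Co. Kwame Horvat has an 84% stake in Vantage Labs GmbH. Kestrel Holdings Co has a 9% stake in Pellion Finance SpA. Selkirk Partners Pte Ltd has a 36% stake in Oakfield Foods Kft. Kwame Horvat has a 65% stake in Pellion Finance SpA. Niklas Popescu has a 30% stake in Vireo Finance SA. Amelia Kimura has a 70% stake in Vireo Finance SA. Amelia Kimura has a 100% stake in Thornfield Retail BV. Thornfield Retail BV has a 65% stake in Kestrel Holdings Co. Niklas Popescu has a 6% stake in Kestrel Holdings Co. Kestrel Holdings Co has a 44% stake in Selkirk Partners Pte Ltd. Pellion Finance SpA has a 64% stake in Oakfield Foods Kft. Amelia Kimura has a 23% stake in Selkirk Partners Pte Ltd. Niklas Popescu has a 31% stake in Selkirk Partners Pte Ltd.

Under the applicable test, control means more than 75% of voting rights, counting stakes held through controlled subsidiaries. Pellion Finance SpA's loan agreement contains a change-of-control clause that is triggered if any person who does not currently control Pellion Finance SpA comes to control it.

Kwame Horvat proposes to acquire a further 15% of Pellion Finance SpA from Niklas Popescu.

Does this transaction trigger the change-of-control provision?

Yes

The purchase adds only to Kwame's holdings (Niklas's stake shrinks), so Kwame is the only person who could newly come to control Pellion.
Kwame holds 84% of Vantage, so Kwame controls Vantage.
In Pellion, Kwame's side holds only 65%, not > 75%.
So before the transaction, Kwame does not control Pellion.
After the purchase, Kwame's direct stake in Pellion rises to 65% + 15% = 80%, and Niklas's stake falls to 10%.
Kwame holds 80% of Pellion, so Kwame controls Pellion.
Kwame did not control Pellion before and does after, so the clause is triggered.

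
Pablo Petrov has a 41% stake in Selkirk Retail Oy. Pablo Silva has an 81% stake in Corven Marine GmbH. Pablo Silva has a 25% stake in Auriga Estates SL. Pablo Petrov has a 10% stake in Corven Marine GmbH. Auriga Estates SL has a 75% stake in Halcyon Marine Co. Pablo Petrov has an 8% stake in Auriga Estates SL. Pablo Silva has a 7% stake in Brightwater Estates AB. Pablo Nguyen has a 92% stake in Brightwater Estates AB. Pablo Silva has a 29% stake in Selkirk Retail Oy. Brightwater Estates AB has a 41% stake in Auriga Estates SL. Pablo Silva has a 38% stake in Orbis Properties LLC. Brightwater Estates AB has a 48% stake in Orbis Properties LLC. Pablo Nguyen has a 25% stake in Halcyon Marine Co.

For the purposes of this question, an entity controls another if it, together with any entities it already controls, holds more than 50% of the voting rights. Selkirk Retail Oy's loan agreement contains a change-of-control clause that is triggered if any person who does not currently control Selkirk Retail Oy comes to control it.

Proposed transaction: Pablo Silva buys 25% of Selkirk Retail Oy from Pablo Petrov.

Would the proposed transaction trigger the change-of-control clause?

Yes

The purchase adds only to Pablo Silva's holdings (Pablo Petrov's stake shrinks), so Pablo Silva is the only person who could newly come to control Selkirk.
Pablo Silva holds 81% of Corven, so Pablo Silva controls Corven.
In Selkirk, Pablo Silva's side holds only 29%, not > 50%.
So before the transaction, Pablo Silva does not control Selkirk.
After the purchase, Pablo Silva's direct stake in Selkirk rises to 29% + 25% = 54%, and Pablo Petrov's stake falls to 16%.
Pablo Silva holds 54% of Selkirk, so Pablo Silva controls Selkirk.
Pablo Silva did not control Selkirk before and does after, so the clause is triggered.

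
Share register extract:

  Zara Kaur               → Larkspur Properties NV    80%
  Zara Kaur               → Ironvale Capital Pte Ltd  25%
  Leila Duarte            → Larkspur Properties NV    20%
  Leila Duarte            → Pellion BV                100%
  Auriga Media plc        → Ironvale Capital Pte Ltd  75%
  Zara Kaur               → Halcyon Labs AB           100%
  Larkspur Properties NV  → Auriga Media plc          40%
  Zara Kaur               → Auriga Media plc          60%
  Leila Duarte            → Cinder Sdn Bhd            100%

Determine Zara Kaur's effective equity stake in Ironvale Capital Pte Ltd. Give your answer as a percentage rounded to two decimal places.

94.00%

Zara reaches Ironvale along 3 paths.
Direct stake: 25% = 25%.
Via Larkspur → Auriga: 80% × 40% × 75% = 24%.
Via Auriga: 60% × 75% = 45%.
Total: 25% + 24% + 45% = 94%.
Rounded: 94.00%.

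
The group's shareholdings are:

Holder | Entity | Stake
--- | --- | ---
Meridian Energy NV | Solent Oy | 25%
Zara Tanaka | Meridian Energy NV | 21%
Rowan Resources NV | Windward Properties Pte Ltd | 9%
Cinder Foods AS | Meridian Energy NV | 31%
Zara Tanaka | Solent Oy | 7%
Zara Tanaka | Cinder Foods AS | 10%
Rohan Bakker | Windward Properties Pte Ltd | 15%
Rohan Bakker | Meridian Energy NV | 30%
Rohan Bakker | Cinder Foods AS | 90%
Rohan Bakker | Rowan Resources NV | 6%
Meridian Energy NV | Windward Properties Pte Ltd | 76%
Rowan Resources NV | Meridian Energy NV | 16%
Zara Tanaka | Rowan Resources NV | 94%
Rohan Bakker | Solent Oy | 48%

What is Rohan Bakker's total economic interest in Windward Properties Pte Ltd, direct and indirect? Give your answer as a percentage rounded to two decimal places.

60.27%

Rohan reaches Windward along 5 paths.
Via Rowan: 6% × 9% = 0.54%.
Via Meridian: 30% × 76% = 22.8%.
Via Cinder → Meridian: 90% × 31% × 76% = 21.204%.
Via Rowan → Meridian: 6% × 16% × 76% = 0.7296%.
Direct stake: 15% = 15%.
Total: 0.54% + 22.8% + 21.204% + 0.7296% + 15% = 60.2736%.
Rounded: 60.27%.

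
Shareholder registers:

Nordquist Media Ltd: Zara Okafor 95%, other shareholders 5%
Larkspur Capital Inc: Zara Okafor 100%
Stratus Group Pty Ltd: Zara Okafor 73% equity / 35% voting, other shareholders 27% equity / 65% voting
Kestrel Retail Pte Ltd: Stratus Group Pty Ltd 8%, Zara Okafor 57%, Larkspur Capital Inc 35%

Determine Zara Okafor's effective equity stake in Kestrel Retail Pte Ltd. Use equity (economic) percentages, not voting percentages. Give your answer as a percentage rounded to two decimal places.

97.84%

Zara reaches Kestrel along 3 paths.
Via Stratus: 73% × 8% = 5.84%.
Direct stake: 57% = 57%.
Via Larkspur: 100% × 35% = 35%.
Total: 5.84% + 57% + 35% = 97.84%.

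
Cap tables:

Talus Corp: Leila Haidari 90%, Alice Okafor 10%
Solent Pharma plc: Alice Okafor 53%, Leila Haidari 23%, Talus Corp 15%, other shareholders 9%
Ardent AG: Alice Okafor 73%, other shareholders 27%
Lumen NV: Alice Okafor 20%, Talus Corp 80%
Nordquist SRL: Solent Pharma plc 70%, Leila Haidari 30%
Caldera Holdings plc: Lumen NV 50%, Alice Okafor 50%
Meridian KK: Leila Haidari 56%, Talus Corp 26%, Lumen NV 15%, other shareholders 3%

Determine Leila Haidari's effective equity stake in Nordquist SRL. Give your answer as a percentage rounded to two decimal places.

55.55%

Leila reaches Nordquist along 3 paths.
Via Solent: 23% × 70% = 16.1%.
Via Talus → Solent: 90% × 15% × 70% = 9.45%.
Direct stake: 30% = 30%.
Total: 16.1% + 9.45% + 30% = 55.55%.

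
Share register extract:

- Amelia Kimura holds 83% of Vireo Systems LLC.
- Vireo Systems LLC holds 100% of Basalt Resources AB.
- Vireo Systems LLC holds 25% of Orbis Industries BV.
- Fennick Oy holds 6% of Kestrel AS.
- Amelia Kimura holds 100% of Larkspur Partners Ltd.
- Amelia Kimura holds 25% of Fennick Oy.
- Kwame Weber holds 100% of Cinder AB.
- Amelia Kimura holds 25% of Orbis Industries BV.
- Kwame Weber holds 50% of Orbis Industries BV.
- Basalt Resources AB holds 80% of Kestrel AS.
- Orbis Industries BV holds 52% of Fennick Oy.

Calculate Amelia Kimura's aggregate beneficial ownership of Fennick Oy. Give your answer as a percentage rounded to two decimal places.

48.79%

Amelia reaches Fennick along 3 paths.
Via Vireo → Orbis: 83% × 25% × 52% = 10.79%.
Via Orbis: 25% × 52% = 13%.
Direct stake: 25% = 25%.
Total: 10.79% + 13% + 25% = 48.79%.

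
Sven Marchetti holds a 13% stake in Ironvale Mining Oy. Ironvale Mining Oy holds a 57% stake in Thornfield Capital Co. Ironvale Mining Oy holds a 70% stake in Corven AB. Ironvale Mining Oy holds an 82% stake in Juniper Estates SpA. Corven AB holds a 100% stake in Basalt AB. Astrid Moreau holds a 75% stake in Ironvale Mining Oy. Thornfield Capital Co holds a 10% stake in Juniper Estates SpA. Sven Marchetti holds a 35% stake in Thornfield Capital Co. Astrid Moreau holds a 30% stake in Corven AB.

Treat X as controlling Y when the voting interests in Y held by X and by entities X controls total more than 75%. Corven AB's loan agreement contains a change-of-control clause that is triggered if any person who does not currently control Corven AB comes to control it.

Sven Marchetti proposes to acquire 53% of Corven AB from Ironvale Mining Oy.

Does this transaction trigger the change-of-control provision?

The purchase adds only to Sven's holdings (Ironvale's stake shrinks), so Sven is the only person who could newly come to control Corven.
Sven's largest direct stake is 35% in Thornfield, which does not meet the threshold, so Sven controls no company.
Neither Sven nor any entity Sven controls holds any voting interest in Corven.
So before the transaction, Sven does not control Corven.
After the purchase, Sven holds 53% of Corven directly, and Ironvale's stake falls to 17%.
After the transaction, Sven's side holds 53% of Corven, not > 75%, so Sven still does not control Corven.
No new person acquires control, so the clause is not triggered.

No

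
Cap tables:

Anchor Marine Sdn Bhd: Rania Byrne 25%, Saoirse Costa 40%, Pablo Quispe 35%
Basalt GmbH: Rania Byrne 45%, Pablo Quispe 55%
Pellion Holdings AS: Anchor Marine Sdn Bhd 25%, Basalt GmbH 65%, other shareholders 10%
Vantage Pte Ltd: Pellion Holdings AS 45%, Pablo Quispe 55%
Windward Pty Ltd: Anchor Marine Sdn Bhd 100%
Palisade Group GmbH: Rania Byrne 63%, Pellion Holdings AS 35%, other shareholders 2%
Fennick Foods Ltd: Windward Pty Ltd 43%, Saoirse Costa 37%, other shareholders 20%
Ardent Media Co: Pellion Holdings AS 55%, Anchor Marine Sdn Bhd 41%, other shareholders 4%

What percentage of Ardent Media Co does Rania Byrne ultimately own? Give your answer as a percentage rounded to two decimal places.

Rania reaches Ardent along 3 paths.
Via Anchor → Pellion: 25% × 25% × 55% = 3.4375%.
Via Basalt → Pellion: 45% × 65% × 55% = 16.0875%.
Via Anchor: 25% × 41% = 10.25%.
Total: 3.4375% + 16.0875% + 10.25% = 29.775%.
Rounded: 29.78%.

29.78%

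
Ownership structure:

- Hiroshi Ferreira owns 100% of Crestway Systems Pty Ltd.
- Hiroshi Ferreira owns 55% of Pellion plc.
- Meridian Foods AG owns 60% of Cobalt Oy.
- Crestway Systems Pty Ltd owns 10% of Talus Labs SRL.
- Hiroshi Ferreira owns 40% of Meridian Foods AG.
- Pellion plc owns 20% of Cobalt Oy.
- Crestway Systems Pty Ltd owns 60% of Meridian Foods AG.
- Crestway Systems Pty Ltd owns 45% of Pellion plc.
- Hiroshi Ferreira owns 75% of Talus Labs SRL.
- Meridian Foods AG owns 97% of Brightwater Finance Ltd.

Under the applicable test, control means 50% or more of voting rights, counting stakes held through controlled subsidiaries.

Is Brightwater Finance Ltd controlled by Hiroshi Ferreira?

Hiroshi holds 100% of Crestway, so Hiroshi controls Crestway.
Hiroshi and Crestway together hold 40% + 60% = 100% of Meridian, so Hiroshi controls Meridian.
Meridian holds 97% of Brightwater, so Hiroshi controls Brightwater.

Yes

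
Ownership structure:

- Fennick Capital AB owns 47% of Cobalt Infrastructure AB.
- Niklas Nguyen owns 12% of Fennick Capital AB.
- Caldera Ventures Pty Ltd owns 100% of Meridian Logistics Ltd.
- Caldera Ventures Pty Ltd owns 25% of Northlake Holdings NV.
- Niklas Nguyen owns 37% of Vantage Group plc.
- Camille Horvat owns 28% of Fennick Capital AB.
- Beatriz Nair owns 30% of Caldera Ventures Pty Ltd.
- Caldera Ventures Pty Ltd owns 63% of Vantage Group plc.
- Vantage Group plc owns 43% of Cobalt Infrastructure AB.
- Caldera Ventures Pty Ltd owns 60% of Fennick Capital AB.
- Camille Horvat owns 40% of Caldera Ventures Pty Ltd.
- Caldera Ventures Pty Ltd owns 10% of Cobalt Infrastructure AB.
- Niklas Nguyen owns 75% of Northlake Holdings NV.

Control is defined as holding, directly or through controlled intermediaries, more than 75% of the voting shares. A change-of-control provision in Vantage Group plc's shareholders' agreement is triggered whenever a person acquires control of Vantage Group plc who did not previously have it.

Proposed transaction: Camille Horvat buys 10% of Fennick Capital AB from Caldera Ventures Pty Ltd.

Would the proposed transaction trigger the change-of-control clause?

The purchase adds only to Camille's holdings (Caldera's stake shrinks), so Camille is the only person who could newly come to control Vantage.
Camille's largest direct stake is 40% in Caldera, which does not meet the threshold, so Camille controls no company.
Neither Camille nor any entity Camille controls holds any voting interest in Vantage.
So before the transaction, Camille does not control Vantage.
After the purchase, Camille's direct stake in Fennick rises to 28% + 10% = 38%, and Caldera's stake falls to 50%.
Camille's side now holds 38% of Fennick, not > 75%, so Camille still does not control Fennick.
After the transaction, neither Camille nor any entity Camille controls holds a voting interest in Vantage, so Camille still does not control it.
No new person acquires control, so the clause is not triggered.

No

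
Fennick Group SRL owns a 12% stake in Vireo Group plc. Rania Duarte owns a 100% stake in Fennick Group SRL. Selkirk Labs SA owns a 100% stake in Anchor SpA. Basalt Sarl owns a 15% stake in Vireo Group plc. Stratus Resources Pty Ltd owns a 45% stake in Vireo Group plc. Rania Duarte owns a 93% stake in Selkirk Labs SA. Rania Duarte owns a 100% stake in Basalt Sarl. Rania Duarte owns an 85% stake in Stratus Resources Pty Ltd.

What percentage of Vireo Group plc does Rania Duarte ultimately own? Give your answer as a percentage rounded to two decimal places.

65.25%

Rania reaches Vireo along 3 paths.
Via Stratus: 85% × 45% = 38.25%.
Via Basalt: 100% × 15% = 15%.
Via Fennick: 100% × 12% = 12%.
Total: 38.25% + 15% + 12% = 65.25%.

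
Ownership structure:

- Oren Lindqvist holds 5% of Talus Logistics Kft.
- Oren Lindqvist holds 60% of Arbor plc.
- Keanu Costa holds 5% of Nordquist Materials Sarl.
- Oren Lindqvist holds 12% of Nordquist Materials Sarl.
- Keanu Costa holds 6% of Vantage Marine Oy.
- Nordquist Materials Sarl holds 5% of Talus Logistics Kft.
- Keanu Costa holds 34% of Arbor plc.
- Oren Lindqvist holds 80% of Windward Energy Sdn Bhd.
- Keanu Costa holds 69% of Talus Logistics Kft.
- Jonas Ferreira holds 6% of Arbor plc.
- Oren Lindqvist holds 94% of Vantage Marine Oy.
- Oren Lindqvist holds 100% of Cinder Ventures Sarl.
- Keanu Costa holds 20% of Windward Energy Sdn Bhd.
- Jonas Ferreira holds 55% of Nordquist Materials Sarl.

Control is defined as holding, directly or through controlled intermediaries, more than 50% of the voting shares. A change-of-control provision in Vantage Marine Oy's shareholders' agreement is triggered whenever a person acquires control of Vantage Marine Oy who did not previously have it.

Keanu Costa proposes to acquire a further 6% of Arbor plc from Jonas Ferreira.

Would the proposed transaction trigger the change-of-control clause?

The purchase adds only to Keanu's holdings (Jonas's stake shrinks), so Keanu is the only person who could newly come to control Vantage.
Keanu holds 69% of Talus, so Keanu controls Talus.
In Vantage, Keanu's side holds only 6%, not > 50%.
So before the transaction, Keanu does not control Vantage.
After the purchase, Keanu's direct stake in Arbor rises to 34% + 6% = 40%, and Jonas's stake falls to 0%.
Keanu's side now holds 40% of Arbor, not > 50%, so Keanu still does not control Arbor.
After the transaction, Keanu's side holds 6% of Vantage, not > 50%, so Keanu still does not control Vantage.
No new person acquires control, so the clause is not triggered.

No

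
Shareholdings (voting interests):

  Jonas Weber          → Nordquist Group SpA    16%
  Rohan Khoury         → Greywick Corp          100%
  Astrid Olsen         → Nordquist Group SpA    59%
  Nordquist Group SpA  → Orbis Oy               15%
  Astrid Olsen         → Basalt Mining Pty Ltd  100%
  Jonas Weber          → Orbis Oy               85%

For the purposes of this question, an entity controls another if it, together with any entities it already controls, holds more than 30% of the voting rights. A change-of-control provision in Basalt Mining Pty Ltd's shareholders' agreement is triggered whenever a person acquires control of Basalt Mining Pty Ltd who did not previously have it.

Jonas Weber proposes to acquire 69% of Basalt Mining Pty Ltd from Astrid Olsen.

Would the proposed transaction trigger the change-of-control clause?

Yes

The purchase adds only to Jonas's holdings (Astrid's stake shrinks), so Jonas is the only person who could newly come to control Basalt.
Jonas holds 85% of Orbis, so Jonas controls Orbis.
Neither Jonas nor any entity Jonas controls holds any voting interest in Basalt.
So before the transaction, Jonas does not control Basalt.
After the purchase, Jonas holds 69% of Basalt directly, and Astrid's stake falls to 31%.
Jonas holds 69% of Basalt, so Jonas controls Basalt.
Jonas did not control Basalt before and does after, so the clause is triggered.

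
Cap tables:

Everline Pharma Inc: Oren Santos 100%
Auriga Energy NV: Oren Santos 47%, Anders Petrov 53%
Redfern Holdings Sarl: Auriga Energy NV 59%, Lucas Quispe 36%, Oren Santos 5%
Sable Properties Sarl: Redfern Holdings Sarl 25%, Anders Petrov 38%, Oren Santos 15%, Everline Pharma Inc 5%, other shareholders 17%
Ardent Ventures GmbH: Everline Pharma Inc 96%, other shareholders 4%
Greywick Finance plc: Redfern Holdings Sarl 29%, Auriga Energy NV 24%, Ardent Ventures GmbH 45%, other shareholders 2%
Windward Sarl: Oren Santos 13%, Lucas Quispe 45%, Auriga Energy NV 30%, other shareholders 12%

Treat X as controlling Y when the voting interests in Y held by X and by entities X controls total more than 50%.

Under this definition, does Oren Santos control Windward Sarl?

No

Oren holds 100% of Everline, so Oren controls Everline.
Everline holds 96% of Ardent, so Oren controls Ardent.
In Windward, Oren's side holds only 13%, not > 50%.
So Oren does not control Windward.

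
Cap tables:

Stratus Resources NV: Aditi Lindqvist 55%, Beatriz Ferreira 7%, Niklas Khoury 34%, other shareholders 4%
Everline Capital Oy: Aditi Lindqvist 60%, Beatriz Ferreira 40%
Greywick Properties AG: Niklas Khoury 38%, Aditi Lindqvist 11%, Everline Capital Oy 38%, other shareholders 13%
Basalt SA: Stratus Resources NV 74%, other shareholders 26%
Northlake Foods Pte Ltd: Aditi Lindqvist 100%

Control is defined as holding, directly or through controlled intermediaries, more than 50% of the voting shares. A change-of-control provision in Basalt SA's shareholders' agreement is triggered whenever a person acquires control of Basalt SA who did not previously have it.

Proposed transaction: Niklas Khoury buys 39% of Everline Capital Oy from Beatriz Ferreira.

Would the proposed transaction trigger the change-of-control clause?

The purchase adds only to Niklas's holdings (Beatriz's stake shrinks), so Niklas is the only person who could newly come to control Basalt.
Niklas's largest direct stake is 38% in Greywick, which does not meet the threshold, so Niklas controls no company.
Neither Niklas nor any entity Niklas controls holds any voting interest in Basalt.
So before the transaction, Niklas does not control Basalt.
After the purchase, Niklas holds 39% of Everline directly, and Beatriz's stake falls to 1%.
Niklas's side now holds 39% of Everline, not > 50%, so Niklas still does not control Everline.
After the transaction, neither Niklas nor any entity Niklas controls holds a voting interest in Basalt, so Niklas still does not control it.
No new person acquires control, so the clause is not triggered.

No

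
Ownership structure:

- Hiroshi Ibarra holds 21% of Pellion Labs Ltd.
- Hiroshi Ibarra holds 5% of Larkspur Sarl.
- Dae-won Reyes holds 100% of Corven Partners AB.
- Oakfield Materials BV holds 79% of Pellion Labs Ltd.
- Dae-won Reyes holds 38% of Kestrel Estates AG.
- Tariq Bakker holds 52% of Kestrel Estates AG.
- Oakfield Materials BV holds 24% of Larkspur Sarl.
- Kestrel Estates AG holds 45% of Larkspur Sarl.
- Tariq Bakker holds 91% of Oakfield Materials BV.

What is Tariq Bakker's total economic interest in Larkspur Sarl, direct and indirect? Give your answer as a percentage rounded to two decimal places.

Tariq reaches Larkspur along 2 paths.
Via Kestrel: 52% × 45% = 23.4%.
Via Oakfield: 91% × 24% = 21.84%.
Total: 23.4% + 21.84% = 45.24%.

45.24%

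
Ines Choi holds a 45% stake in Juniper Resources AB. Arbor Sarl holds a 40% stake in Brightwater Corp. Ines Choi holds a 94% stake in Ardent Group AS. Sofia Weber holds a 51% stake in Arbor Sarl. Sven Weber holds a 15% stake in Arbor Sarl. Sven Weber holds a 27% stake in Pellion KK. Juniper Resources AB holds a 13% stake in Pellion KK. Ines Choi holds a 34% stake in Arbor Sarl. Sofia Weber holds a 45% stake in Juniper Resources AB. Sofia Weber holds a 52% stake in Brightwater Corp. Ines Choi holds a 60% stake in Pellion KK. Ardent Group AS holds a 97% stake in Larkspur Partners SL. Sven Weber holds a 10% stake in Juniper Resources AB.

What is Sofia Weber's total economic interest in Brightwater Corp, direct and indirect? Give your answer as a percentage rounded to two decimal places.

Sofia reaches Brightwater along 2 paths.
Via Arbor: 51% × 40% = 20.4%.
Direct stake: 52% = 52%.
Total: 20.4% + 52% = 72.4%.
Rounded: 72.40%.

72.40%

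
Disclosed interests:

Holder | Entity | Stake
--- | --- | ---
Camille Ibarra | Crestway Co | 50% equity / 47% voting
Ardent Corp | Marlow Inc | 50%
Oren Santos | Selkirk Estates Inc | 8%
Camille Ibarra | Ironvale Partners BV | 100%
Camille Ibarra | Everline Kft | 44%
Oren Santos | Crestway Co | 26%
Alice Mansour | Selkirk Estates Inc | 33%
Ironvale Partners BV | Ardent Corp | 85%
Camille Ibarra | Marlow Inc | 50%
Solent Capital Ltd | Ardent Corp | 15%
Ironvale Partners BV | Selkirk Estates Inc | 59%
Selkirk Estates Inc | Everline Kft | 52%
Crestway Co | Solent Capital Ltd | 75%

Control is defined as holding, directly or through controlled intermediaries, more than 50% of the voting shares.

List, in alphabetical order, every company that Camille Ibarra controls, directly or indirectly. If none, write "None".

Ardent Corp, Everline Kft, Ironvale Partners BV, Marlow Inc, Selkirk Estates Inc

Camille holds 100% of Ironvale, so Camille controls Ironvale.
Ironvale holds 59% of Selkirk, so Camille controls Selkirk.
Ironvale holds 85% of Ardent, so Camille controls Ardent.
Camille and Selkirk together hold 44% + 52% = 96% of Everline, so Camille controls Everline.
Camille and Ardent together hold 50% + 50% = 100% of Marlow, so Camille controls Marlow.
No other company's threshold is met.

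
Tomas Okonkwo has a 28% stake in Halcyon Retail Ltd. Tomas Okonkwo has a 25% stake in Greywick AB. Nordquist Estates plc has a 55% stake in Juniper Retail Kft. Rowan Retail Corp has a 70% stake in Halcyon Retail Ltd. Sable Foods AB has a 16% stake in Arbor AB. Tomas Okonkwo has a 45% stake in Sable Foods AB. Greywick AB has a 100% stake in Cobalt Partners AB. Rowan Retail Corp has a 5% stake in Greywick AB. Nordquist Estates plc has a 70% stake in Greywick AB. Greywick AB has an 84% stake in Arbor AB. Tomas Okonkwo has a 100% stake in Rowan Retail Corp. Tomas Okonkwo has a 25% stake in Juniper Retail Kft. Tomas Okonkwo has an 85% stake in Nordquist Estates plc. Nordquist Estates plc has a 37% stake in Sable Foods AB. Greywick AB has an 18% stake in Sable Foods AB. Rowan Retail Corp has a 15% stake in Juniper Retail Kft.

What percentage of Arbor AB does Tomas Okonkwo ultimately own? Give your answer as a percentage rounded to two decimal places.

89.99%

Tomas reaches Arbor along 8 paths.
Via Rowan → Greywick: 100% × 5% × 84% = 4.2%.
Via Nordquist → Greywick: 85% × 70% × 84% = 49.98%.
Via Greywick: 25% × 84% = 21%.
Via Sable: 45% × 16% = 7.2%.
Via Nordquist → Sable: 85% × 37% × 16% = 5.032%.
Via Rowan → Greywick → Sable: 100% × 5% × 18% × 16% = 0.144%.
Via Nordquist → Greywick → Sable: 85% × 70% × 18% × 16% = 1.7136%.
Via Greywick → Sable: 25% × 18% × 16% = 0.72%.
Total: 4.2% + 49.98% + 21% + 7.2% + 5.032% + 0.144% + 1.7136% + 0.72% = 89.9896%.
Rounded: 89.99%.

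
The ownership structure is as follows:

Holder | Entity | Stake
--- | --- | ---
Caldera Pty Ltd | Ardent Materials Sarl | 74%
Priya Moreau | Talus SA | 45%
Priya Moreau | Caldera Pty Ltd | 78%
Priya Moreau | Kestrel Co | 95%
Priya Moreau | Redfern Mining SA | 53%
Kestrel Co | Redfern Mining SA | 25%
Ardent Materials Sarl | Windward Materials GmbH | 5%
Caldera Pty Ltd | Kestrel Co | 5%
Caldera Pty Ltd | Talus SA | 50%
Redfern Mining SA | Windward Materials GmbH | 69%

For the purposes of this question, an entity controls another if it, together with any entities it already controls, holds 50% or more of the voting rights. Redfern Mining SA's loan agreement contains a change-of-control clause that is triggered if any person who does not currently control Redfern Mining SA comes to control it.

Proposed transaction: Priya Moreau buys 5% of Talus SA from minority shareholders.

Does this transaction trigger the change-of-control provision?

No

The purchase changes only Priya's holdings, so Priya is the only person who could newly come to control Redfern.
Priya holds 78% of Caldera, so Priya controls Caldera.
Priya and Caldera together hold 95% + 5% = 100% of Kestrel, so Priya controls Kestrel.
Priya and Kestrel together hold 53% + 25% = 78% of Redfern, so Priya controls Redfern.
So Priya already controls Redfern before the transaction.
After the purchase, Priya's direct stake in Talus rises to 45% + 5% = 50%.
Priya controlled Redfern already, so this is not a new person acquiring control; every other person's position is unchanged or reduced.
No new person acquires control, so the clause is not triggered.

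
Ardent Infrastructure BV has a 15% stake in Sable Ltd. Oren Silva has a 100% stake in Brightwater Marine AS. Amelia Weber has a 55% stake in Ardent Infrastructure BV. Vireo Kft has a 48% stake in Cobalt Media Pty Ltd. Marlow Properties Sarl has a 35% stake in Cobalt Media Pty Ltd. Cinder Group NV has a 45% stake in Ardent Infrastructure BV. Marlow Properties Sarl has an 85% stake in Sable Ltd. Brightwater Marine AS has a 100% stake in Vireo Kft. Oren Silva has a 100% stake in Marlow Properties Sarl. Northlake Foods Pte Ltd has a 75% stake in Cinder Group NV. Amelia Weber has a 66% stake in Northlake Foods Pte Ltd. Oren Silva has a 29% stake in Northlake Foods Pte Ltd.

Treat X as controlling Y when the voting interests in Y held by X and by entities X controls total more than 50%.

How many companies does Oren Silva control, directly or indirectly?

5

Oren holds 100% of Marlow, so Oren controls Marlow.
Oren holds 100% of Brightwater, so Oren controls Brightwater.
Brightwater holds 100% of Vireo, so Oren controls Vireo.
Marlow and Vireo together hold 35% + 48% = 83% of Cobalt, so Oren controls Cobalt.
Marlow holds 85% of Sable, so Oren controls Sable.
No other company's threshold is met.
Oren controls 5 companies.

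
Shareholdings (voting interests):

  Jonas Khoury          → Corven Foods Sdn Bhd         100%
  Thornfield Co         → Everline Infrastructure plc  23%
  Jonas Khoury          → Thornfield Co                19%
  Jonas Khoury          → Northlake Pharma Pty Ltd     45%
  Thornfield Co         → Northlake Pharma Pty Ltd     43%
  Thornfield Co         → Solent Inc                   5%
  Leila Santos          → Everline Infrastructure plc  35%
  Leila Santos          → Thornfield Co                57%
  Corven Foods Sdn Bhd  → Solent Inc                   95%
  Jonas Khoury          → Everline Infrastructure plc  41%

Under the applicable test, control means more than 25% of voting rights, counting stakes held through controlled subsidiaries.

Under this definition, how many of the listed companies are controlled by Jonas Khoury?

4

Jonas holds 100% of Corven, so Jonas controls Corven.
Jonas holds 41% of Everline, so Jonas controls Everline.
Jonas holds 45% of Northlake, so Jonas controls Northlake.
Corven holds 95% of Solent, so Jonas controls Solent.
No other company's threshold is met.
Jonas controls 4 companies.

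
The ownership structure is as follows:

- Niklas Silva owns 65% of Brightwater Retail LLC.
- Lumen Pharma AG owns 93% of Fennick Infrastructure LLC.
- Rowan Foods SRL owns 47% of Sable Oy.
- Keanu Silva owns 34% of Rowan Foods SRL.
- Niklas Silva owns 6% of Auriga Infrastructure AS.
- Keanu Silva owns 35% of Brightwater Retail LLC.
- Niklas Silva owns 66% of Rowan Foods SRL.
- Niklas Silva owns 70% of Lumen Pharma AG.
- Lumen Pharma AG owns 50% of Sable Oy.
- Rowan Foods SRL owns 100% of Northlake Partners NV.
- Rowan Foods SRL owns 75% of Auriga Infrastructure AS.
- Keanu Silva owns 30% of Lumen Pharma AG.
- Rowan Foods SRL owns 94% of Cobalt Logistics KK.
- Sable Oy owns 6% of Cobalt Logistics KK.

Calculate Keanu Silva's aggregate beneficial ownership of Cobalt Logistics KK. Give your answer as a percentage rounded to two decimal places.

Keanu reaches Cobalt along 3 paths.
Via Rowan: 34% × 94% = 31.96%.
Via Lumen → Sable: 30% × 50% × 6% = 0.9%.
Via Rowan → Sable: 34% × 47% × 6% = 0.9588%.
Total: 31.96% + 0.9% + 0.9588% = 33.8188%.
Rounded: 33.82%.

33.82%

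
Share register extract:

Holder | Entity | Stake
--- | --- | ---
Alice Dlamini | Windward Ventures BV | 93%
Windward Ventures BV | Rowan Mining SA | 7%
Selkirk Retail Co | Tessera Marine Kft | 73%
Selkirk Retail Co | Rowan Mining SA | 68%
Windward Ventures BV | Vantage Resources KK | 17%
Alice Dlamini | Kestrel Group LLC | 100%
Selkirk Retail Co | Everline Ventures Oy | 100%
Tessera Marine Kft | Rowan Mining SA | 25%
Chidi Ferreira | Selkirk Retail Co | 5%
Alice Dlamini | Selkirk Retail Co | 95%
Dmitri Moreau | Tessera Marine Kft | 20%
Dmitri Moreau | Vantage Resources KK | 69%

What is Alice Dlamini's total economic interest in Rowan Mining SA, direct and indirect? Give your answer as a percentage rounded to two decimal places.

Alice reaches Rowan along 3 paths.
Via Windward: 93% × 7% = 6.51%.
Via Selkirk: 95% × 68% = 64.6%.
Via Selkirk → Tessera: 95% × 73% × 25% = 17.3375%.
Total: 6.51% + 64.6% + 17.3375% = 88.4475%.
Rounded: 88.45%.

88.45%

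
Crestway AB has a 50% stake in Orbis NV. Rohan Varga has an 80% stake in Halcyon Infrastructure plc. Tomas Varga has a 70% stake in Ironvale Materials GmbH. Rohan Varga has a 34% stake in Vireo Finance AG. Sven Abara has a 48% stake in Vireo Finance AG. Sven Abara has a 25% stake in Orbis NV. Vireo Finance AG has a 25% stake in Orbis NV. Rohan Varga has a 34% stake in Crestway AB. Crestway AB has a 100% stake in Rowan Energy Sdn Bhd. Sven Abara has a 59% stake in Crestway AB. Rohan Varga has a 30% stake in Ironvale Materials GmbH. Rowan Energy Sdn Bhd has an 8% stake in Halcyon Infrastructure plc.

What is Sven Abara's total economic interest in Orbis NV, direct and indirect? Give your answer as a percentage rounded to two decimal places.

Sven reaches Orbis along 3 paths.
Via Crestway: 59% × 50% = 29.5%.
Via Vireo: 48% × 25% = 12%.
Direct stake: 25% = 25%.
Total: 29.5% + 12% + 25% = 66.5%.
Rounded: 66.50%.

66.50%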